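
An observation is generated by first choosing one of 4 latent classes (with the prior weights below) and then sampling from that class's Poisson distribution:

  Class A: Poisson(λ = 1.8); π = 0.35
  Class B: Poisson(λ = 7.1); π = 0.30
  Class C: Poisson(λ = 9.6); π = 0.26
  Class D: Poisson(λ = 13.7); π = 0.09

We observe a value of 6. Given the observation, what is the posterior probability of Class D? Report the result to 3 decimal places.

0.014

Apply Bayes' rule: the posterior for each component is proportional to its prior times its likelihood at x.
Component likelihoods at x = 6:
  L_A = e^(−1.8)·1.8^6/6! = 0.00780859
  L_B = e^(−7.1)·7.1^6/6! = 0.1468
  L_C = e^(−9.6)·9.6^6/6! = 0.0736322
  L_D = e^(−13.7)·13.7^6/6! = 0.0103076
Unnormalised posteriors:
  P(Z=A)·L_A = 0.35 × 0.00780859 = 0.00273301
  P(Z=B)·L_B = 0.30 × 0.1468 = 0.0440401
  P(Z=C)·L_C = 0.26 × 0.0736322 = 0.0191444
  P(Z=D)·L_D = 0.09 × 0.0103076 = 0.000927682
Sum: 0.00273301 + 0.0440401 + 0.0191444 + 0.000927682 = 0.0668451
So the posterior for Class D is 0.000927682 / 0.0668451 ≈ 0.014.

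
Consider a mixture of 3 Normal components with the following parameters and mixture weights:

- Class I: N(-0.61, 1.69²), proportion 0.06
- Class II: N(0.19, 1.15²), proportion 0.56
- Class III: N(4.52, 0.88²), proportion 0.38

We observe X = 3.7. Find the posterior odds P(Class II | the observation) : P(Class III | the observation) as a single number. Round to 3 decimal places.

The posterior odds equal the prior odds times the likelihood ratio: (P(Z=i)/P(Z=j))·(f_i(x)/f_j(x)).
Evaluate each component's likelihood at the observed value:
  p_I = (1/(1.69·√(2π)))·exp(−(3.7−-0.61)²/(2·1.69²)) = 0.236061·exp(-3.25200) = 0.00913473
  p_II = (1/(1.15·√(2π)))·exp(−(3.7−0.19)²/(2·1.15²)) = 0.346906·exp(-4.65788) = 0.00329094
  p_III = (1/(0.88·√(2π)))·exp(−(3.7−4.52)²/(2·0.88²)) = 0.453344·exp(-0.43414) = 0.293685
0.00184292 / 0.1116 ≈ 0.017

0.017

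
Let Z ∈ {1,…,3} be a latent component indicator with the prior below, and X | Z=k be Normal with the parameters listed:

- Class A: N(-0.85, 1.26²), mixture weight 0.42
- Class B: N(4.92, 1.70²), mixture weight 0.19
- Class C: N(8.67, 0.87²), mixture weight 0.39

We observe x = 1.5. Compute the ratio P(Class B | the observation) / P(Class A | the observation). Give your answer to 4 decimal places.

0.2523

Since P(k|x) ∝ π_k f_k(x), the posterior odds are π_i f_i(x) / (π_j f_j(x)).
Evaluate each component's likelihood at the observed value:
  f_A = (1/(1.26·√(2π)))·exp(−(1.5−-0.85)²/(2·1.26²)) = 0.316621·exp(-1.73926) = 0.0556145
  f_B = (1/(1.70·√(2π)))·exp(−(1.5−4.92)²/(2·1.70²)) = 0.234672·exp(-2.02360) = 0.0310187
  f_C = (1/(0.87·√(2π)))·exp(−(1.5−8.67)²/(2·0.87²)) = 0.458554·exp(-33.96017) = 8.17858e-16
Odds = (0.19/0.42) × (0.0310187/0.0556145) = 0.452381 × 0.557744 ≈ 0.2523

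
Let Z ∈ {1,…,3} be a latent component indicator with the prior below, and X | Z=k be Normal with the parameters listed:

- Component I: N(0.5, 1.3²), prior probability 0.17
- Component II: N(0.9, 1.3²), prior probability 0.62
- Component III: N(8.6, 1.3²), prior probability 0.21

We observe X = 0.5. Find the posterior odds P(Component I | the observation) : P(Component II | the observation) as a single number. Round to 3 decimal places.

0.287

Only the two components matter; the odds are (w_i f_i(x)) / (w_j f_j(x)).
Normal densities:
  L_I = (1/(1.3·√(2π)))·exp(−(0.5−0.5)²/(2·1.3²)) = 0.306879·exp(-0.00000) = 0.306879
  L_II = (1/(1.3·√(2π)))·exp(−(0.5−0.9)²/(2·1.3²)) = 0.306879·exp(-0.04734) = 0.29269
  L_III = (1/(1.3·√(2π)))·exp(−(0.5−8.6)²/(2·1.3²)) = 0.306879·exp(-19.41124) = 1.13965e-09
Posterior odds = (w_I·L_I) / (w_II·L_II) = (0.17·0.306879) / (0.62·0.29269) = 0.0521694 / 0.181468 ≈ 0.287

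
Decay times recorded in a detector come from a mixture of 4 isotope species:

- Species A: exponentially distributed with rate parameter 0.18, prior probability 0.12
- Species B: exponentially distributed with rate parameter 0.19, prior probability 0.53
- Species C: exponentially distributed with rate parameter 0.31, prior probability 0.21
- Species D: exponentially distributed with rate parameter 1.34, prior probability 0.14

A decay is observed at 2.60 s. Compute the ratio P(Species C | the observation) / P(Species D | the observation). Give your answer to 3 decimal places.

5.051

Only the two components matter; the odds are (π_i f_i(x)) / (π_j f_j(x)).
Evaluate each component's likelihood at the observed value:
  L_A = 0.112726
  L_B = 0.115934
  L_C = 0.138459
  L_D = 0.0411171
Odds = (0.21/0.14) × (0.138459/0.0411171) = 1.5 × 3.36742 ≈ 5.051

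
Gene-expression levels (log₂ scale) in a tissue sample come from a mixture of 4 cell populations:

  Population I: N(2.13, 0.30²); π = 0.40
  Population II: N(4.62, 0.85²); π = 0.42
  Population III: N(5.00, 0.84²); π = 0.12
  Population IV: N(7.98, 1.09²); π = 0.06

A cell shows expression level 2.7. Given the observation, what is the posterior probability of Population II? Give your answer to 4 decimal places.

Apply Bayes' rule: the posterior for each component is proportional to its prior times its likelihood at x.
Normal densities:
  L_I = 0.218719
  L_II = 0.0366053
  L_III = 0.0111852
  L_IV = 2.93894e-06
Unnormalised posteriors:
  π_I·L_I = 0.40 × 0.218719 = 0.0874878
  π_II·L_II = 0.42 × 0.0366053 = 0.0153742
  π_III·L_III = 0.12 × 0.0111852 = 0.00134222
  π_IV·L_IV = 0.06 × 2.93894e-06 = 1.76336e-07
Evidence: 0.0874878 + 0.0153742 + 0.00134222 + 1.76336e-07 = 0.104204
Responsibility of Population II: 0.0153742 / 0.104204 ≈ 0.1475

0.1475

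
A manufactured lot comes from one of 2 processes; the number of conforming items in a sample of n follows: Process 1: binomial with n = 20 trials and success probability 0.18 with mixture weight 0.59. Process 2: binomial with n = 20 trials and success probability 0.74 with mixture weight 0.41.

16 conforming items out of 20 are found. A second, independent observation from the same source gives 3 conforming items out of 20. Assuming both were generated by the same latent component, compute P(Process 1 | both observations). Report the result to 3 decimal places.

The responsibility of component k is π_k f_k(x) divided by Σ_j π_j f_j(x).
Since both observations come from the same component, the likelihood for component k is f_k(x₁)·f_k(x₂).
  f_1 = [2.66017e-09] × [0.227802] = 6.05992e-10
  f_2 = [0.179017] × [5.23778e-08] = 9.37652e-09
Prior × likelihood for each component:
  π_1·f_1 = 0.59 × 6.05992e-10 = 3.57535e-10
  π_2·f_2 = 0.41 × 9.37652e-09 = 3.84437e-09
Normaliser: 3.57535e-10 + 3.84437e-09 = 4.20191e-09
Responsibility of Process 1: 3.57535e-10 / 4.20191e-09 ≈ 0.085

0.085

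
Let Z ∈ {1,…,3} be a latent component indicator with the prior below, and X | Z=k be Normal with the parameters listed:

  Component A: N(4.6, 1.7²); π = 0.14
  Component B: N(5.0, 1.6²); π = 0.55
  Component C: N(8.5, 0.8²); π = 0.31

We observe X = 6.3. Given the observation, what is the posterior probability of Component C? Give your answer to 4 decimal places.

Apply Bayes' rule: the posterior for each component is proportional to its prior times its likelihood at x.
Evaluate each component's likelihood at the observed value:
  L_A = 0.142336
  L_B = 0.179242
  L_C = 0.011367
Multiply by the mixture weights:
  w_A·L_A = 0.14 × 0.142336 = 0.019927
  w_B·L_B = 0.55 × 0.179242 = 0.0985829
  w_C·L_C = 0.31 × 0.011367 = 0.00352376
Normaliser: 0.019927 + 0.0985829 + 0.00352376 = 0.122034
So the posterior for Component C is 0.00352376 / 0.122034 ≈ 0.0289.

0.0289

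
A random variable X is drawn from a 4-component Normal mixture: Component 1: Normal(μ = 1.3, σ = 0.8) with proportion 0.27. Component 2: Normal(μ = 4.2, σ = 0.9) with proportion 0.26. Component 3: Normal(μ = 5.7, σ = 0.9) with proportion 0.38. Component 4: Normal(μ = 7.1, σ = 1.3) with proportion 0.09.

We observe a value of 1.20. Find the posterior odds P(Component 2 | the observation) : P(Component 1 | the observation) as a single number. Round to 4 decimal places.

0.0033

The posterior odds equal the prior odds times the likelihood ratio: (π_i/π_j)·(f_i(x)/f_j(x)).
Normal densities:
  p_1 = (1/(0.8·√(2π)))·exp(−(1.20−1.3)²/(2·0.8²)) = 0.498678·exp(-0.00781) = 0.494797
  p_2 = (1/(0.9·√(2π)))·exp(−(1.20−4.2)²/(2·0.9²)) = 0.443269·exp(-5.55556) = 0.00171364
  p_3 = (1/(0.9·√(2π)))·exp(−(1.20−5.7)²/(2·0.9²)) = 0.443269·exp(-12.50000) = 1.65191e-06
  p_4 = (1/(1.3·√(2π)))·exp(−(1.20−7.1)²/(2·1.3²)) = 0.306879·exp(-10.29882) = 1.03335e-05
0.000445547 / 0.133595 ≈ 0.0033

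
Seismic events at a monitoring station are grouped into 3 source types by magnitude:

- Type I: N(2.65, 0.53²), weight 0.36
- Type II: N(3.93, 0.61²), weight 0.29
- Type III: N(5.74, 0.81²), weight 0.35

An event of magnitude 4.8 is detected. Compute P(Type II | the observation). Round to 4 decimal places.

0.4381

Posterior ∝ prior × likelihood, so P(k | x) ∝ π_k f_k(x); normalise over all components.
Normal densities:
  p_I = (1/(0.53·√(2π)))·exp(−(4.8−2.65)²/(2·0.53²)) = 0.752721·exp(-8.22802) = 0.000201026
  p_II = (1/(0.61·√(2π)))·exp(−(4.8−3.93)²/(2·0.61²)) = 0.654004·exp(-1.01707) = 0.236524
  p_III = (1/(0.81·√(2π)))·exp(−(4.8−5.74)²/(2·0.81²)) = 0.492521·exp(-0.67337) = 0.251179
Weight by the priors:
  π_I·p_I = 0.36 × 0.000201026 = 7.23693e-05
  π_II·p_II = 0.29 × 0.236524 = 0.0685918
  π_III·p_III = 0.35 × 0.251179 = 0.0879126
Evidence: 7.23693e-05 + 0.0685918 + 0.0879126 = 0.156577
Responsibility of Type II: 0.0685918 / 0.156577 ≈ 0.4381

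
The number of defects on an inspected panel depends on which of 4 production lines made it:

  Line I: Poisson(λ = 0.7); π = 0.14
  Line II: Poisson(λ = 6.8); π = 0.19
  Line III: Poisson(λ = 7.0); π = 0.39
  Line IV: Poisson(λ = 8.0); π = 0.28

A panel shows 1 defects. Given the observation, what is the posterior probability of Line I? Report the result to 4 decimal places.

Apply Bayes' rule: the posterior for each component is proportional to its prior times its likelihood at x.
Evaluate each component's likelihood at the observed value:
  f_I = 0.34761
  f_II = 0.00757367
  f_III = 0.00638317
  f_IV = 0.0026837
Unnormalised posteriors:
  w_I·f_I = 0.14 × 0.34761 = 0.0486654
  w_II·f_II = 0.19 × 0.00757367 = 0.001439
  w_III·f_III = 0.39 × 0.00638317 = 0.00248944
  w_IV·f_IV = 0.28 × 0.0026837 = 0.000751436
Denominator: 0.0486654 + 0.001439 + 0.00248944 + 0.000751436 = 0.0533452
So the posterior for Line I is 0.0486654 / 0.0533452 ≈ 0.9123.

0.9123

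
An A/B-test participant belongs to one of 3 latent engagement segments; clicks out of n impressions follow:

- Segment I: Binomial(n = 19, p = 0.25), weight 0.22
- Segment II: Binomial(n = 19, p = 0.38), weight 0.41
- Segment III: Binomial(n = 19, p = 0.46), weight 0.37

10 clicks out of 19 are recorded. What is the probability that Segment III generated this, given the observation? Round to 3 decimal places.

0.627

Apply Bayes' rule: the posterior for each component is proportional to its prior times its likelihood at x.
Component likelihoods at x = 10 clicks out of 19:
  f_I = C(19,10)·0.25^10·0.75^9 = 92378·9.53674e-07·0.0750847 = 0.00661485
  f_II = C(19,10)·0.38^10·0.62^9 = 92378·6.27821e-05·0.0135371 = 0.0785109
  f_III = C(19,10)·0.46^10·0.54^9 = 92378·0.000424207·0.00390431 = 0.153
Unnormalised posteriors:
  π_I·f_I = 0.22 × 0.00661485 = 0.00145527
  π_II·f_II = 0.41 × 0.0785109 = 0.0321895
  π_III·f_III = 0.37 × 0.153 = 0.0566099
Sum: 0.00145527 + 0.0321895 + 0.0566099 = 0.0902546
P(Segment III | the observation) ≈ 0.627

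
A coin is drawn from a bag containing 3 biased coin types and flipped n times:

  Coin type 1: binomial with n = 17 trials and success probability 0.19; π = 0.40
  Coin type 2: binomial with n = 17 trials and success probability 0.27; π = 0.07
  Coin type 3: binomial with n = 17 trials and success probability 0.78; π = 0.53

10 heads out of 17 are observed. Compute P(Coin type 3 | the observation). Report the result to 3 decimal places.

Posterior ∝ prior × likelihood, so P(k | x) ∝ π_k f_k(x); normalise over all components.
Evaluate each component's likelihood at the observed value:
  p_1 = C(17,10)·0.19^10·0.81^7 = 19448·6.13107e-08·0.228768 = 0.000272776
  p_2 = C(17,10)·0.27^10·0.73^7 = 19448·2.05891e-06·0.110474 = 0.00442357
  p_3 = C(17,10)·0.78^10·0.22^7 = 19448·0.0833578·2.49436e-05 = 0.0404371
Multiply by the mixture weights:
  π_1·p_1 = 0.40 × 0.000272776 = 0.00010911
  π_2·p_2 = 0.07 × 0.00442357 = 0.00030965
  π_3·p_3 = 0.53 × 0.0404371 = 0.0214316
Evidence: 0.00010911 + 0.00030965 + 0.0214316 = 0.0218504
P(Coin type 3 | x) ≈ 0.981

0.981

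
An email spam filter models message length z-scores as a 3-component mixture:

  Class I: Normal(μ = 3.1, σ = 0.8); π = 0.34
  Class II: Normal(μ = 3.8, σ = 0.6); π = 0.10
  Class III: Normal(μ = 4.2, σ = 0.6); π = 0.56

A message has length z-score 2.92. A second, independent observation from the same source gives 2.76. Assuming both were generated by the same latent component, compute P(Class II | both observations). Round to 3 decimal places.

Posterior ∝ prior × likelihood, so P(k | x) ∝ P(Z=k) f_k(x); normalise over all components.
Since both observations come from the same component, the likelihood for component k is f_k(x₁)·f_k(x₂).
  L_I = [(1/(0.8·√(2π)))·exp(−(2.92−3.1)²/(2·0.8²)) = 0.498678·exp(-0.02531) = 0.486213] × [0.455615] = 0.221526
  L_II = [(1/(0.6·√(2π)))·exp(−(2.92−3.8)²/(2·0.6²)) = 0.664904·exp(-1.07556) = 0.226804] × [0.148031] = 0.033574
  L_III = [(1/(0.6·√(2π)))·exp(−(2.92−4.2)²/(2·0.6²)) = 0.664904·exp(-2.27556) = 0.0683121] × [0.0373242] = 0.0025497
Multiply by the mixture weights:
  P(Z=I)·L_I = 0.34 × 0.221526 = 0.0753189
  P(Z=II)·L_II = 0.10 × 0.033574 = 0.0033574
  P(Z=III)·L_III = 0.56 × 0.0025497 = 0.00142783
Sum: 0.0753189 + 0.0033574 + 0.00142783 = 0.0801041
P(Class II | data) ≈ 0.042

0.042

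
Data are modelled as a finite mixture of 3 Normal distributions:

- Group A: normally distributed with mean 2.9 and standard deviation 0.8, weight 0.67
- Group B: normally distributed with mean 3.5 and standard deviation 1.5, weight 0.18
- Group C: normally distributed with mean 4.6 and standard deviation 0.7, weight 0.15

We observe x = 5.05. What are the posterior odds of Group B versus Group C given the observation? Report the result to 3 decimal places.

0.404

Since P(k|x) ∝ w_k f_k(x), the posterior odds are w_i f_i(x) / (w_j f_j(x)).
Evaluate each component's likelihood at the observed value:
  p_A = 0.0134723
  p_B = 0.155939
  p_C = 0.463524
Odds = (0.18/0.15) × (0.155939/0.463524) = 1.2 × 0.33642 ≈ 0.404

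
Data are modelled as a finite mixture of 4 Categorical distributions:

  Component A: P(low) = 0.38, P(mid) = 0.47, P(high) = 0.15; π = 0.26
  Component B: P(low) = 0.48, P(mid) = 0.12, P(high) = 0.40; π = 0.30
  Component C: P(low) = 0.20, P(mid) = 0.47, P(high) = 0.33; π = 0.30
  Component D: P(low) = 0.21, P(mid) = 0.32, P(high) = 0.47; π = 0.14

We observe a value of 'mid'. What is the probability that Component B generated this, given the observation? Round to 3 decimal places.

0.105

Posterior ∝ prior × likelihood, so P(k | x) ∝ w_k f_k(x); normalise over all components.
Categorical probabilities:
  L_A = 0.47
  L_B = 0.12
  L_C = 0.47
  L_D = 0.32
Prior × likelihood for each component:
  w_A·L_A = 0.26 × 0.47 = 0.1222
  w_B·L_B = 0.30 × 0.12 = 0.036
  w_C·L_C = 0.30 × 0.47 = 0.141
  w_D·L_D = 0.14 × 0.32 = 0.0448
Sum: 0.1222 + 0.036 + 0.141 + 0.0448 = 0.344
Responsibility of Component B: 0.036 / 0.344 ≈ 0.105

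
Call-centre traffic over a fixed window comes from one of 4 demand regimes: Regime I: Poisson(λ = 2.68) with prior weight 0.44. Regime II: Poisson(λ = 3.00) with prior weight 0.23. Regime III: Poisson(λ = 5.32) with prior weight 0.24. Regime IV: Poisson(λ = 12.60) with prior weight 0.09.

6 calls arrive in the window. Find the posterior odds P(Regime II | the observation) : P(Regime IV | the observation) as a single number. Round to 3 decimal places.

6.874

Posterior odds = (π_i f_i(x)) / (π_j f_j(x)); the normalising sum cancels.
Poisson probabilities:
  f_I = e^(−2.68)·2.68^6/6! = 0.0352831
  f_II = e^(−3.00)·3.00^6/6! = 0.0504094
  f_III = e^(−5.32)·5.32^6/6! = 0.15406
  f_IV = e^(−12.60)·12.60^6/6! = 0.0187405
Odds = (0.23/0.09) × (0.0504094/0.0187405) = 2.55556 × 2.68987 ≈ 6.874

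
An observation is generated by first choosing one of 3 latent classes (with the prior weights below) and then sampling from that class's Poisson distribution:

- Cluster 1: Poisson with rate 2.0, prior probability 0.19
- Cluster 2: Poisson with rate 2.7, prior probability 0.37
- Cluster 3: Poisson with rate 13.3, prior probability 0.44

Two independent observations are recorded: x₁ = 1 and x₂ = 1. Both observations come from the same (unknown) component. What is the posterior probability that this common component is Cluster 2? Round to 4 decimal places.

The responsibility of component k is π_k f_k(x) divided by Σ_j π_j f_j(x).
Since both observations come from the same component, the likelihood for component k is f_k(x₁)·f_k(x₂).
  p_1 = [e^(−2.0)·2.0^1/1! = 0.270671] × [0.270671] = 0.0732626
  p_2 = [e^(−2.7)·2.7^1/1! = 0.181455] × [0.181455] = 0.0329259
  p_3 = [e^(−13.3)·13.3^1/1! = 2.22708e-05] × [2.22708e-05] = 4.95987e-10
Unnormalised posteriors:
  π_1·p_1 = 0.19 × 0.0732626 = 0.0139199
  π_2·p_2 = 0.37 × 0.0329259 = 0.0121826
  π_3·p_3 = 0.44 × 4.95987e-10 = 2.18234e-10
Evidence: 0.0139199 + 0.0121826 + 2.18234e-10 = 0.0261025
P(Cluster 2 | x) = 0.0121826 / 0.0261025 ≈ 0.4667

0.4667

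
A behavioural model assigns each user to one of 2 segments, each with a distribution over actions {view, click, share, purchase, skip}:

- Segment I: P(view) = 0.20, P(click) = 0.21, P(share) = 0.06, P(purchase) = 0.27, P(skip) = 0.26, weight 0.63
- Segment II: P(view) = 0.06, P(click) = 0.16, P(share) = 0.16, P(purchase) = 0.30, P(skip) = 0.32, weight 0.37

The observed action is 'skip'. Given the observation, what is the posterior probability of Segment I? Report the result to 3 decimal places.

Posterior ∝ prior × likelihood, so P(k | x) ∝ π_k f_k(x); normalise over all components.
Categorical probabilities:
  L_I = P(skip | comp) = 0.26
  L_II = P(skip | comp) = 0.32
Multiply by the mixture weights:
  π_I·L_I = 0.63 × 0.26 = 0.1638
  π_II·L_II = 0.37 × 0.32 = 0.1184
Sum: 0.1638 + 0.1184 = 0.2822
So the posterior for Segment I is 0.1638 / 0.2822 ≈ 0.580.

0.580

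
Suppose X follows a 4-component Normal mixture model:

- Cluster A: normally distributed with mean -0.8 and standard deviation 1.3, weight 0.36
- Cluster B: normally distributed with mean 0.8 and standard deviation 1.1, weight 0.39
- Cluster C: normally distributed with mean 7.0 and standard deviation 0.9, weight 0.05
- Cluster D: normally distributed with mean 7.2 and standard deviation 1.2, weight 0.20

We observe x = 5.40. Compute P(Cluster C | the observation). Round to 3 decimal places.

Posterior ∝ prior × likelihood, so P(k | x) ∝ P(Z=k) f_k(x); normalise over all components.
Component likelihoods at x = 5.40:
  p_A = (1/(1.3·√(2π)))·exp(−(5.40−-0.8)²/(2·1.3²)) = 0.306879·exp(-11.37278) = 3.53045e-06
  p_B = (1/(1.1·√(2π)))·exp(−(5.40−0.8)²/(2·1.1²)) = 0.362675·exp(-8.74380) = 5.78273e-05
  p_C = (1/(0.9·√(2π)))·exp(−(5.40−7.0)²/(2·0.9²)) = 0.443269·exp(-1.58025) = 0.0912799
  p_D = (1/(1.2·√(2π)))·exp(−(5.40−7.2)²/(2·1.2²)) = 0.332452·exp(-1.12500) = 0.107931
Weight by the priors:
  P(Z=A)·p_A = 0.36 × 3.53045e-06 = 1.27096e-06
  P(Z=B)·p_B = 0.39 × 5.78273e-05 = 2.25526e-05
  P(Z=C)·p_C = 0.05 × 0.0912799 = 0.00456399
  P(Z=D)·p_D = 0.20 × 0.107931 = 0.0215863
Normaliser: 1.27096e-06 + 2.25526e-05 + 0.00456399 + 0.0215863 = 0.0261741
Responsibility of Cluster C: 0.00456399 / 0.0261741 ≈ 0.174

0.174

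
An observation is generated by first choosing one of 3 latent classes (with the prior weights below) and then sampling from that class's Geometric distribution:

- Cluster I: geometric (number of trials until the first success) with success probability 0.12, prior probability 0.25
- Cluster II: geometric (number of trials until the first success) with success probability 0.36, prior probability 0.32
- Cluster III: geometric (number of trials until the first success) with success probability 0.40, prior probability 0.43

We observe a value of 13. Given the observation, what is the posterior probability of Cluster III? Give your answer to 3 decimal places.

0.051

By Bayes' theorem, P(k | x) = π_k f_k(x) / Σ_j π_j f_j(x).
Evaluate each component's likelihood at the observed value:
  p_I = 0.0258805
  p_II = 0.00170005
  p_III = 0.000870713
Multiply by the mixture weights:
  π_I·p_I = 0.25 × 0.0258805 = 0.00647013
  π_II·p_II = 0.32 × 0.00170005 = 0.000544017
  π_III·p_III = 0.43 × 0.000870713 = 0.000374407
Evidence: 0.00647013 + 0.000544017 + 0.000374407 = 0.00738856
Responsibility of Cluster III: 0.000374407 / 0.00738856 ≈ 0.051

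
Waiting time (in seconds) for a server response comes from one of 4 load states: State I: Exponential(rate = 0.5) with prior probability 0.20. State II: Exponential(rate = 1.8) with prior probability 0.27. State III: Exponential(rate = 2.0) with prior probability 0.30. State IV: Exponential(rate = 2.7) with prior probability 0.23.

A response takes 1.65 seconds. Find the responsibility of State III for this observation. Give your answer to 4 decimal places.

P(component k | x) = π_k·f_k(x) / marginal(x), where marginal(x) = Σ_j π_j·f_j(x).
Evaluate each component's likelihood at the observed value:
  L_I = 0.219117
  L_II = 0.092346
  L_III = 0.0737663
  L_IV = 0.0313749
Prior × likelihood for each component:
  π_I·L_I = 0.20 × 0.219117 = 0.0438235
  π_II·L_II = 0.27 × 0.092346 = 0.0249334
  π_III·L_III = 0.30 × 0.0737663 = 0.0221299
  π_IV·L_IV = 0.23 × 0.0313749 = 0.00721622
Evidence: 0.0438235 + 0.0249334 + 0.0221299 + 0.00721622 = 0.098103
Responsibility of State III: 0.0221299 / 0.098103 ≈ 0.2256

0.2256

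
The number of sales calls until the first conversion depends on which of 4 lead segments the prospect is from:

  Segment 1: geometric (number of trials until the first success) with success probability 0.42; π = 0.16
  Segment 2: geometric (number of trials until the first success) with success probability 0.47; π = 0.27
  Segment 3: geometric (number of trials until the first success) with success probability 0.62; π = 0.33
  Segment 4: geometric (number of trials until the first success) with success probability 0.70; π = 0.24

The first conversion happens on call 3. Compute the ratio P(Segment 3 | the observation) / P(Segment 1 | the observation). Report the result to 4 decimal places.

1.3069

Only the two components matter; the odds are (π_i f_i(x)) / (π_j f_j(x)).
Component likelihoods at x = 3:
  f_1 = 0.141288
  f_2 = 0.132023
  f_3 = 0.089528
  f_4 = 0.063
Posterior odds = (π_3·f_3) / (π_1·f_1) = (0.33·0.089528) / (0.16·0.141288) = 0.0295442 / 0.0226061 ≈ 1.3069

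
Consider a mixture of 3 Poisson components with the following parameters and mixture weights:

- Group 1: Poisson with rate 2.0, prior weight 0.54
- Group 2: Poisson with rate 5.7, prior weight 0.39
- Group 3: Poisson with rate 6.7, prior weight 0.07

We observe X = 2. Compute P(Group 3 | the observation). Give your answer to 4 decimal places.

P(component k | x) = π_k·f_k(x) / marginal(x), where marginal(x) = Σ_j π_j·f_j(x).
Poisson probabilities:
  f_1 = e^(−2.0)·2.0^2/2! = 0.270671
  f_2 = e^(−5.7)·5.7^2/2! = 0.0543552
  f_3 = e^(−6.7)·6.7^2/2! = 0.0276278
Multiply by the mixture weights:
  π_1·f_1 = 0.54 × 0.270671 = 0.146162
  π_2·f_2 = 0.39 × 0.0543552 = 0.0211985
  π_3·f_3 = 0.07 × 0.0276278 = 0.00193395
Sum: 0.146162 + 0.0211985 + 0.00193395 = 0.169295
Responsibility of Group 3: 0.00193395 / 0.169295 ≈ 0.0114

0.0114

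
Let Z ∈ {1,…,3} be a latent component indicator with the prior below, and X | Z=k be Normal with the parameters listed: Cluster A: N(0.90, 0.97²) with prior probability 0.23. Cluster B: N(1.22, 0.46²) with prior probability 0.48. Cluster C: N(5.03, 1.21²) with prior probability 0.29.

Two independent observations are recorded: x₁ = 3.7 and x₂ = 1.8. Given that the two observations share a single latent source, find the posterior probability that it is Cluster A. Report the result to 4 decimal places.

P(component k | x) = P(Z=k)·f_k(x) / marginal(x), where marginal(x) = Σ_j P(Z=j)·f_j(x).
Since both observations come from the same component, the likelihood for component k is f_k(x₁)·f_k(x₂).
  f_A = [(1/(0.97·√(2π)))·exp(−(3.7−0.90)²/(2·0.97²)) = 0.411281·exp(-4.16622) = 0.00637926] × [0.267424] = 0.00170597
  f_B = [(1/(0.46·√(2π)))·exp(−(3.7−1.22)²/(2·0.46²)) = 0.867266·exp(-14.53308) = 4.2317e-07] × [0.391682] = 1.65748e-07
  f_C = [(1/(1.21·√(2π)))·exp(−(3.7−5.03)²/(2·1.21²)) = 0.329704·exp(-0.60409) = 0.180207] × [0.0093492] = 0.00168479
Weight by the priors:
  P(Z=A)·f_A = 0.23 × 0.00170597 = 0.000392373
  P(Z=B)·f_B = 0.48 × 1.65748e-07 = 7.95591e-08
  P(Z=C)·f_C = 0.29 × 0.00168479 = 0.000488589
Evidence: 0.000392373 + 7.95591e-08 + 0.000488589 = 0.000881042
Responsibility of Cluster A: 0.000392373 / 0.000881042 ≈ 0.4454

0.4454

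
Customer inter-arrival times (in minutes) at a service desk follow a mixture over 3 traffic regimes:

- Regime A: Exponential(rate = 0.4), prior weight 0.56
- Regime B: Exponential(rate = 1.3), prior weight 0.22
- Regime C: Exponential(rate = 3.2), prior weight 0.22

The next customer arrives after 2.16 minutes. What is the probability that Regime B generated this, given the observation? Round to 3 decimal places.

Apply Bayes' rule: the posterior for each component is proportional to its prior times its likelihood at x.
Evaluate each component's likelihood at the observed value:
  f_A = 0.4·e^(−0.4·2.16) = 0.4·e^(−0.8640) = 0.168589
  f_B = 1.3·e^(−1.3·2.16) = 1.3·e^(−2.8080) = 0.0784232
  f_C = 3.2·e^(−3.2·2.16) = 3.2·e^(−6.9120) = 0.00318645
Multiply by the mixture weights:
  π_A·f_A = 0.56 × 0.168589 = 0.0944099
  π_B·f_B = 0.22 × 0.0784232 = 0.0172531
  π_C·f_C = 0.22 × 0.00318645 = 0.000701018
Marginal: 0.0944099 + 0.0172531 + 0.000701018 = 0.112364
So the posterior for Regime B is 0.0172531 / 0.112364 ≈ 0.154.

0.154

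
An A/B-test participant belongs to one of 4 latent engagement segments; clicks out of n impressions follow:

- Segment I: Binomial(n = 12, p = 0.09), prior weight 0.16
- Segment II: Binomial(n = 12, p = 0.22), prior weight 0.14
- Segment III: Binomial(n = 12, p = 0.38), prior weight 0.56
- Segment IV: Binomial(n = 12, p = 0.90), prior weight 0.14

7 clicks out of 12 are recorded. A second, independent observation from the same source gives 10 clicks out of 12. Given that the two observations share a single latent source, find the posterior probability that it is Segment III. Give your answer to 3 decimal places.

The responsibility of component k is w_k f_k(x) divided by Σ_j w_j f_j(x).
Since both observations come from the same component, the likelihood for component k is f_k(x₁)·f_k(x₂).
  p_I = [C(12,7)·0.09^7·0.91^5 = 792·4.78297e-08·0.624032 = 2.3639e-05] × [1.90569e-09] = 4.50486e-14
  p_II = [C(12,7)·0.22^7·0.78^5 = 792·2.49436e-05·0.288717 = 0.0057037] × [1.0665e-05] = 6.08299e-08
  p_III = [C(12,7)·0.38^7·0.62^5 = 792·0.00114416·0.0916133 = 0.0830173] × [0.00159281] = 0.000132231
  p_IV = [C(12,7)·0.90^7·0.10^5 = 792·0.478297·1e-05 = 0.00378811] × [0.230128] = 0.00087175
Multiply by the mixture weights:
  w_I·p_I = 0.16 × 4.50486e-14 = 7.20778e-15
  w_II·p_II = 0.14 × 6.08299e-08 = 8.51618e-09
  w_III·p_III = 0.56 × 0.000132231 = 7.40492e-05
  w_IV·p_IV = 0.14 × 0.00087175 = 0.000122045
Sum: 7.20778e-15 + 8.51618e-09 + 7.40492e-05 + 0.000122045 = 0.000196103
So the posterior for Segment III is 7.40492e-05 / 0.000196103 ≈ 0.378.

0.378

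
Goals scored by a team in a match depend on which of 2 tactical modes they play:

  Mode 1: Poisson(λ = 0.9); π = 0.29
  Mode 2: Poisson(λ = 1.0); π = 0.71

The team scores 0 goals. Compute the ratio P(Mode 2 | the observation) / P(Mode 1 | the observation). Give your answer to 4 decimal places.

Posterior odds = (π_i f_i(x)) / (π_j f_j(x)); the normalising sum cancels.
Poisson probabilities:
  f_1 = e^(−0.9)·0.9^0/0! = 0.40657
  f_2 = e^(−1.0)·1.0^0/0! = 0.367879
Posterior odds = (π_2·f_2) / (π_1·f_1) = (0.71·0.367879) / (0.29·0.40657) = 0.261194 / 0.117905 ≈ 2.2153

2.2153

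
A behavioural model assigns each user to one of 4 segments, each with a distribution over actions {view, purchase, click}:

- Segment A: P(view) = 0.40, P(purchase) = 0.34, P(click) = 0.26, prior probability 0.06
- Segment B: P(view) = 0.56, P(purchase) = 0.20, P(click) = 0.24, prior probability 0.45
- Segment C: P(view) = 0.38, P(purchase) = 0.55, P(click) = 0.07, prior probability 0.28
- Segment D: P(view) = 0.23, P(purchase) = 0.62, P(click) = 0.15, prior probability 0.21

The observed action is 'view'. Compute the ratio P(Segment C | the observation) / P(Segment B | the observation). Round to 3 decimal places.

Only the two components matter; the odds are (w_i f_i(x)) / (w_j f_j(x)).
Categorical probabilities:
  p_A = P(view | comp) = 0.40
  p_B = P(view | comp) = 0.56
  p_C = P(view | comp) = 0.38
  p_D = P(view | comp) = 0.23
Posterior odds = (w_C·p_C) / (w_B·p_B) = (0.28·0.38) / (0.45·0.56) = 0.1064 / 0.252 ≈ 0.422

0.422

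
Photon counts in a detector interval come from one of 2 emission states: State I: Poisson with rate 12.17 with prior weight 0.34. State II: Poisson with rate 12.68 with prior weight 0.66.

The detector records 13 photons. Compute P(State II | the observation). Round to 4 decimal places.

Posterior ∝ prior × likelihood, so P(k | x) ∝ P(Z=k) f_k(x); normalise over all components.
Evaluate each component's likelihood at the observed value:
  L_I = e^(−12.17)·12.17^13/13! = 0.106938
  L_II = e^(−12.68)·12.68^13/13! = 0.1095
Multiply by the mixture weights:
  P(Z=I)·L_I = 0.34 × 0.106938 = 0.036359
  P(Z=II)·L_II = 0.66 × 0.1095 = 0.0722703
Marginal: 0.036359 + 0.0722703 = 0.108629
P(State II | data) = 0.0722703 / 0.108629 ≈ 0.6653

0.6653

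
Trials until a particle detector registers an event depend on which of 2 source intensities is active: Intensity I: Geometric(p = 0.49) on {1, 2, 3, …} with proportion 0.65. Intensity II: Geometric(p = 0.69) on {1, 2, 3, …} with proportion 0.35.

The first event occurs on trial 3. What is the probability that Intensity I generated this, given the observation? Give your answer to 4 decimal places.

P(component k | x) = w_k·f_k(x) / marginal(x), where marginal(x) = Σ_j w_j·f_j(x).
Evaluate each component's likelihood at the observed value:
  f_I = 0.127449
  f_II = 0.066309
Weight by the priors:
  w_I·f_I = 0.65 × 0.127449 = 0.0828419
  w_II·f_II = 0.35 × 0.066309 = 0.0232082
Denominator: 0.0828419 + 0.0232082 = 0.10605
P(Intensity I | data) ≈ 0.7812

0.7812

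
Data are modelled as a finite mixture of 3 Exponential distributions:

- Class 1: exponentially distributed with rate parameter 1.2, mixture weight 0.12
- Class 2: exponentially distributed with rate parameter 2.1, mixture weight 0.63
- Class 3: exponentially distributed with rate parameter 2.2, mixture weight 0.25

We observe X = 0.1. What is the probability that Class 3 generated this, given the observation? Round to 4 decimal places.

0.2689

Posterior ∝ prior × likelihood, so P(k | x) ∝ w_k f_k(x); normalise over all components.
Exponential densities:
  f_1 = 1.0643
  f_2 = 1.70223
  f_3 = 1.76554
Prior × likelihood for each component:
  w_1·f_1 = 0.12 × 1.0643 = 0.127717
  w_2·f_2 = 0.63 × 1.70223 = 1.0724
  w_3·f_3 = 0.25 × 1.76554 = 0.441385
Denominator: 0.127717 + 1.0724 + 0.441385 = 1.6415
Responsibility of Class 3: 0.441385 / 1.6415 ≈ 0.2689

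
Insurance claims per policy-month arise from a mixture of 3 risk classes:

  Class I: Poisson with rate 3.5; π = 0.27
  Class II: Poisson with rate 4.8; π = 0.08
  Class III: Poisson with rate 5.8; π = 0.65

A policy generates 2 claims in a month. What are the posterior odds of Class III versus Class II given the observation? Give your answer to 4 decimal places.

4.3642

Only the two components matter; the odds are (π_i f_i(x)) / (π_j f_j(x)).
Poisson probabilities:
  f_I = e^(−3.5)·3.5^2/2! = 0.184959
  f_II = e^(−4.8)·4.8^2/2! = 0.0948067
  f_III = e^(−5.8)·5.8^2/2! = 0.0509235
0.0331003 / 0.00758453 ≈ 4.3642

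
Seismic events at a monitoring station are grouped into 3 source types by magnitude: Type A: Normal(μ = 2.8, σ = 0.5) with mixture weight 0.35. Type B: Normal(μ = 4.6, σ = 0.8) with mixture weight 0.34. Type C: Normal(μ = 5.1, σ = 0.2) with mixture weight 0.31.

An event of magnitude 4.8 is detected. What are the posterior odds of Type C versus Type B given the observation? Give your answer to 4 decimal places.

1.2216

The posterior odds equal the prior odds times the likelihood ratio: (π_i/π_j)·(f_i(x)/f_j(x)).
Normal densities:
  f_A = 0.00026766
  f_B = 0.483335
  f_C = 0.647588
Odds = (0.31/0.34) × (0.647588/0.483335) = 0.911765 × 1.33983 ≈ 1.2216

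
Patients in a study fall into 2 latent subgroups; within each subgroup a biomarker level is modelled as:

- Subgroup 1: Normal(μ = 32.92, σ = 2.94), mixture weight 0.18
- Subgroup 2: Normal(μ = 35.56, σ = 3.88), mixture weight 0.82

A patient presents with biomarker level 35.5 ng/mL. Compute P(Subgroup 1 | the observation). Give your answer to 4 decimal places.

0.1647

P(component k | x) = π_k·f_k(x) / marginal(x), where marginal(x) = Σ_j π_j·f_j(x).
Normal densities:
  L_1 = 0.0923291
  L_2 = 0.102808
Unnormalised posteriors:
  π_1·L_1 = 0.18 × 0.0923291 = 0.0166192
  π_2·L_2 = 0.82 × 0.102808 = 0.0843025
Sum: 0.0166192 + 0.0843025 = 0.100922
Responsibility of Subgroup 1: 0.0166192 / 0.100922 ≈ 0.1647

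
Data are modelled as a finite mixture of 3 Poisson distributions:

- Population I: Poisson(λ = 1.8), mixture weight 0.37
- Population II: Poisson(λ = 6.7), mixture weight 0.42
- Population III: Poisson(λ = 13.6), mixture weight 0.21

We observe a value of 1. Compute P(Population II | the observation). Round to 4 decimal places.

The responsibility of component k is π_k f_k(x) divided by Σ_j π_j f_j(x).
Component likelihoods at x = 1:
  L_I = e^(−1.8)·1.8^1/1! = 0.297538
  L_II = e^(−6.7)·6.7^1/1! = 0.00824711
  L_III = e^(−13.6)·13.6^1/1! = 1.68707e-05
Prior × likelihood for each component:
  π_I·L_I = 0.37 × 0.297538 = 0.110089
  π_II·L_II = 0.42 × 0.00824711 = 0.00346379
  π_III·L_III = 0.21 × 1.68707e-05 = 3.54285e-06
Evidence: 0.110089 + 0.00346379 + 3.54285e-06 = 0.113556
So the posterior for Population II is 0.00346379 / 0.113556 ≈ 0.0305.

0.0305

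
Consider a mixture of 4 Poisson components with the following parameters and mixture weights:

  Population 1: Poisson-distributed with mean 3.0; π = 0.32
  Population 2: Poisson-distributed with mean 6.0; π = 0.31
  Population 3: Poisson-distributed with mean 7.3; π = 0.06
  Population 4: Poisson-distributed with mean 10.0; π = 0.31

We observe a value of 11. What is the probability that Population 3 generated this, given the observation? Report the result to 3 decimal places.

Posterior ∝ prior × likelihood, so P(k | x) ∝ P(Z=k) f_k(x); normalise over all components.
Poisson probabilities:
  f_1 = e^(−3.0)·3.0^11/11! = 0.00022095
  f_2 = e^(−6.0)·6.0^11/11! = 0.022529
  f_3 = e^(−7.3)·7.3^11/11! = 0.0530941
  f_4 = e^(−10.0)·10.0^11/11! = 0.113736
Unnormalised posteriors:
  P(Z=1)·f_1 = 0.32 × 0.00022095 = 7.07041e-05
  P(Z=2)·f_2 = 0.31 × 0.022529 = 0.00698398
  P(Z=3)·f_3 = 0.06 × 0.0530941 = 0.00318564
  P(Z=4)·f_4 = 0.31 × 0.113736 = 0.0352583
Denominator: 7.07041e-05 + 0.00698398 + 0.00318564 + 0.0352583 = 0.0454986
So the posterior for Population 3 is 0.00318564 / 0.0454986 ≈ 0.070.

0.070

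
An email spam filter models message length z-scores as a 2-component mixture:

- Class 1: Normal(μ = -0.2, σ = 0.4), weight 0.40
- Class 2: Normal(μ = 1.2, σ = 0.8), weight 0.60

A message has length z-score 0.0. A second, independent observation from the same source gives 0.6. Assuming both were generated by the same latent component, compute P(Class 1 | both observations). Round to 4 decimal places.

Apply Bayes' rule: the posterior for each component is proportional to its prior times its likelihood at x.
Since both observations come from the same component, the likelihood for component k is f_k(x₁)·f_k(x₂).
  p_1 = [(1/(0.4·√(2π)))·exp(−(0.0−-0.2)²/(2·0.4²)) = 0.997356·exp(-0.12500) = 0.880163] × [0.134977] = 0.118802
  p_2 = [(1/(0.8·√(2π)))·exp(−(0.0−1.2)²/(2·0.8²)) = 0.498678·exp(-1.12500) = 0.161897] × [0.376422] = 0.0609416
Weight by the priors:
  π_1·p_1 = 0.40 × 0.118802 = 0.0475209
  π_2·p_2 = 0.60 × 0.0609416 = 0.0365649
Normaliser: 0.0475209 + 0.0365649 = 0.0840858
P(Class 1 | x₁,x₂) = 0.0475209 / 0.0840858 ≈ 0.5651

0.5651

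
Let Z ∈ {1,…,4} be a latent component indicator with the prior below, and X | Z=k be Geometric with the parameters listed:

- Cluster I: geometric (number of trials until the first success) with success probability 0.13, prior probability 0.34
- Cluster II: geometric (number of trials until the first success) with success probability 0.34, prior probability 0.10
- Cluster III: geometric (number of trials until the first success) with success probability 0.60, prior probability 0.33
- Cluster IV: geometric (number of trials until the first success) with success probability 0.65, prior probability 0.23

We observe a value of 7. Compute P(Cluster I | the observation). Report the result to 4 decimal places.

P(component k | x) = w_k·f_k(x) / marginal(x), where marginal(x) = Σ_j w_j·f_j(x).
Geometric probabilities:
  L_I = 0.0563714
  L_II = 0.0281023
  L_III = 0.0024576
  L_IV = 0.00119487
Prior × likelihood for each component:
  w_I·L_I = 0.34 × 0.0563714 = 0.0191663
  w_II·L_II = 0.10 × 0.0281023 = 0.00281023
  w_III·L_III = 0.33 × 0.0024576 = 0.000811008
  w_IV·L_IV = 0.23 × 0.00119487 = 0.000274821
Evidence: 0.0191663 + 0.00281023 + 0.000811008 + 0.000274821 = 0.0230623
P(Cluster I | data) = 0.0191663 / 0.0230623 ≈ 0.8311

0.8311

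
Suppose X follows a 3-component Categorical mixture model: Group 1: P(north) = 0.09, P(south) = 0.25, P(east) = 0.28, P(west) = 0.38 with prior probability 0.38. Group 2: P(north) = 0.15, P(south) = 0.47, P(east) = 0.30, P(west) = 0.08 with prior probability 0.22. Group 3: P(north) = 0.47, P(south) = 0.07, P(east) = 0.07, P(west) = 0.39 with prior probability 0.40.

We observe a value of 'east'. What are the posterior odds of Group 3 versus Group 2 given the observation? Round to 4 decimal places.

0.4242

Posterior odds = (P(Z=i) f_i(x)) / (P(Z=j) f_j(x)); the normalising sum cancels.
Evaluate each component's likelihood at the observed value:
  L_1 = P(east | comp) = 0.28
  L_2 = P(east | comp) = 0.30
  L_3 = P(east | comp) = 0.07
0.028 / 0.066 ≈ 0.4242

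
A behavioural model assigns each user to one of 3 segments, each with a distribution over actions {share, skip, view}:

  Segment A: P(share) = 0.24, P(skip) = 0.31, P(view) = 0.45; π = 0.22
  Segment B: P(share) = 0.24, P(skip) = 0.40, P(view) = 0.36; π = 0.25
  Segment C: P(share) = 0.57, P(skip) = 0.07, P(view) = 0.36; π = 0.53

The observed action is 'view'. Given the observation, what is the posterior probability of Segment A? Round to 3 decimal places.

0.261

Apply Bayes' rule: the posterior for each component is proportional to its prior times its likelihood at x.
Evaluate each component's likelihood at the observed value:
  f_A = 0.45
  f_B = 0.36
  f_C = 0.36
Multiply by the mixture weights:
  π_A·f_A = 0.22 × 0.45 = 0.099
  π_B·f_B = 0.25 × 0.36 = 0.09
  π_C·f_C = 0.53 × 0.36 = 0.1908
Sum: 0.099 + 0.09 + 0.1908 = 0.3798
P(Segment A | data) ≈ 0.261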